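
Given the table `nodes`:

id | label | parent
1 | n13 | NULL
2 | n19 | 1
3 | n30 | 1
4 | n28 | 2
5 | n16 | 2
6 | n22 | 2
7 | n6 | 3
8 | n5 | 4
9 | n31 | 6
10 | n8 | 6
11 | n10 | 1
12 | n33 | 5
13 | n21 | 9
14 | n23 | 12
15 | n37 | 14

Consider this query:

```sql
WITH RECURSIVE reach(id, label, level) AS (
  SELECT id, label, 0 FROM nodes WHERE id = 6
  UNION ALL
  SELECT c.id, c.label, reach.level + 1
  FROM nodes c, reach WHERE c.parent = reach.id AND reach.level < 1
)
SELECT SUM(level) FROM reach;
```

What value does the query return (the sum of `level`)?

Base: id=6 (n22) at level 0.
Iteration 1: rows with parent in {6} -> n31 (id 9, level 1), n8 (id 10, level 1).
Iteration 2: level < 1 fails for all current rows; recursion stops.
SUM(level) = 0 + 1 + 1 = 2.

2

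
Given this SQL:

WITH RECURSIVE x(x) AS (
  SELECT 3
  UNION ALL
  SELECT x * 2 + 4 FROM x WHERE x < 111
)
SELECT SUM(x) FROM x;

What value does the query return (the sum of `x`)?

417

Base: x=3.
Iteration 1: 3 < 111 holds -> x = 3 * 2 + 4 = 10.
Iteration 2: 10 < 111 holds -> x = 10 * 2 + 4 = 24.
Iteration 3: 24 < 111 holds -> x = 24 * 2 + 4 = 52.
Iteration 4: 52 < 111 holds -> x = 52 * 2 + 4 = 108.
Iteration 5: 108 < 111 holds -> x = 108 * 2 + 4 = 220.
Iteration 6: 220 < 111 fails; recursion stops.
SUM(x) = 3 + 10 + 24 + 52 + 108 + 220 = 417.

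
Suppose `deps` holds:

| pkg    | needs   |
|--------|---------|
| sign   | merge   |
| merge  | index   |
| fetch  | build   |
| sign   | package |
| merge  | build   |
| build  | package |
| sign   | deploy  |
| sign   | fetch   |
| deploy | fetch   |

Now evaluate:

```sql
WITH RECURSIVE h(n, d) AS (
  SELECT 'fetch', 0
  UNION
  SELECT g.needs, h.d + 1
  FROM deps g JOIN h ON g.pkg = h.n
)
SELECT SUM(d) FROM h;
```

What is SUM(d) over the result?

3

Base: (fetch, d=0).
Iteration 1: edges from {fetch} -> (build, d=1).
Iteration 2: edges from {build} -> (package, d=2).
Iteration 3: no outgoing edges from {package}; recursion stops.
SUM(d) = 0 + 1 + 2 = 3.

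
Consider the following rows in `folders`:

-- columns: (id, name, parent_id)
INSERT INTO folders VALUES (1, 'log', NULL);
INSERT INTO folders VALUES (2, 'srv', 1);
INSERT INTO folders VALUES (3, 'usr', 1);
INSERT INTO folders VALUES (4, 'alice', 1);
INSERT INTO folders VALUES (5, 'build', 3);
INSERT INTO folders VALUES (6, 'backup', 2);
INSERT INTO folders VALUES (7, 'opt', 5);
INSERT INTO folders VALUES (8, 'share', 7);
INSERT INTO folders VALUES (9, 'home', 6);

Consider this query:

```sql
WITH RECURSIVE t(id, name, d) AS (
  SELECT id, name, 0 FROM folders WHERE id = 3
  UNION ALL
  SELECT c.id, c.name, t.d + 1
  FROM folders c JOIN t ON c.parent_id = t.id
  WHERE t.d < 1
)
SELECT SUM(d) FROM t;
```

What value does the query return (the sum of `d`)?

Base: id=3 (usr) at d 0.
Iteration 1: rows with parent_id in {3} -> build (id 5, d 1).
Iteration 2: d < 1 fails for all current rows; recursion stops.
SUM(d) = 0 + 1 = 1.

1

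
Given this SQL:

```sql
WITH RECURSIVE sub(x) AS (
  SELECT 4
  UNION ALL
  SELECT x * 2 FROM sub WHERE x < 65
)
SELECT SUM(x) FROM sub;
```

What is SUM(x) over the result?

Base: x=4.
Iteration 1: 4 < 65 holds -> x = 4 * 2 = 8.
Iteration 2: 8 < 65 holds -> x = 8 * 2 = 16.
Iteration 3: 16 < 65 holds -> x = 16 * 2 = 32.
Iteration 4: 32 < 65 holds -> x = 32 * 2 = 64.
Iteration 5: 64 < 65 holds -> x = 64 * 2 = 128.
Iteration 6: 128 < 65 fails; recursion stops.
SUM(x) = 4 + 8 + 16 + 32 + 64 + 128 = 252.

252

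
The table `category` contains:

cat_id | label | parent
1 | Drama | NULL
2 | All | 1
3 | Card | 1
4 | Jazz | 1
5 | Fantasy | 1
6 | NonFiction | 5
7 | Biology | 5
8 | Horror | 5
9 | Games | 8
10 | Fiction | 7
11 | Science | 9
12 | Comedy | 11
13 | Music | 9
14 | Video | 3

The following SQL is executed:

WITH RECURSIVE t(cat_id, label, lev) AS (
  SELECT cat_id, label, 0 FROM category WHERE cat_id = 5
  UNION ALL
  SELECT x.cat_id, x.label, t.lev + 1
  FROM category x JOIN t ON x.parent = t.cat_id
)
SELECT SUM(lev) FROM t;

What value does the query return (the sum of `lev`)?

Base: cat_id=5 (Fantasy) at lev 0.
Iteration 1: rows with parent in {5} -> NonFiction (id 6, lev 1), Biology (id 7, lev 1), Horror (id 8, lev 1).
Iteration 2: rows with parent in {6,7,8} -> Games (id 9, lev 2), Fiction (id 10, lev 2).
Iteration 3: rows with parent in {9,10} -> Science (id 11, lev 3), Music (id 13, lev 3).
Iteration 4: rows with parent in {11,13} -> Comedy (id 12, lev 4).
Iteration 5: no rows with parent in {12}; recursion stops.
SUM(lev) = 0 + 1 + 1 + 1 + 2 + 2 + 3 + 3 + 4 = 17.

17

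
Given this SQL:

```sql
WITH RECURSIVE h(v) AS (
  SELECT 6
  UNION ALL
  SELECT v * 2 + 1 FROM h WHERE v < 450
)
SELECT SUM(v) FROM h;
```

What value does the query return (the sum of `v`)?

Base: v=6.
Iteration 1: 6 < 450 holds -> v = 6 * 2 + 1 = 13.
Iteration 2: 13 < 450 holds -> v = 13 * 2 + 1 = 27.
Iteration 3: 27 < 450 holds -> v = 27 * 2 + 1 = 55.
Iteration 4: 55 < 450 holds -> v = 55 * 2 + 1 = 111.
Iteration 5: 111 < 450 holds -> v = 111 * 2 + 1 = 223.
Iteration 6: 223 < 450 holds -> v = 223 * 2 + 1 = 447.
Iteration 7: 447 < 450 holds -> v = 447 * 2 + 1 = 895.
Iteration 8: 895 < 450 fails; recursion stops.
SUM(v) = 6 + 13 + 27 + 55 + 111 + 223 + 447 + 895 = 1777.

1777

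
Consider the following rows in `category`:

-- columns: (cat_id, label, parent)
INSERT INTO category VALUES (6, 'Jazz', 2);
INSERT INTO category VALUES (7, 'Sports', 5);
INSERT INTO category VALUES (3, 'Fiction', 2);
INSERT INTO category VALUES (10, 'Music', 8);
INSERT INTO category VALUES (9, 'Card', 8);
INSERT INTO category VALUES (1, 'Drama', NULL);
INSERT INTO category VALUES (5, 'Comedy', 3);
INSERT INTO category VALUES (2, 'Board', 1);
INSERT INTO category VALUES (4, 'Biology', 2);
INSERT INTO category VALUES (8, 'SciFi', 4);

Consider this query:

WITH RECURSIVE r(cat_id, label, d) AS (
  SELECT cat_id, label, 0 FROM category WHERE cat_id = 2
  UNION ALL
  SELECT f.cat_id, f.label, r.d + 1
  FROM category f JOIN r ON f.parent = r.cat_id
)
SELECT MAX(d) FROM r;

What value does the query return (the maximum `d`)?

3

Base: cat_id=2 (Board) at d 0.
Iteration 1: rows with parent in {2} -> Fiction (id 3, d 1), Biology (id 4, d 1), Jazz (id 6, d 1).
Iteration 2: rows with parent in {3,4,6} -> Comedy (id 5, d 2), SciFi (id 8, d 2).
Iteration 3: rows with parent in {5,8} -> Sports (id 7, d 3), Card (id 9, d 3), Music (id 10, d 3).
Iteration 4: no rows with parent in {7,9,10}; recursion stops.
d values: 0, 1, 1, 1, 2, 2, 3, 3, 3; the maximum is 3.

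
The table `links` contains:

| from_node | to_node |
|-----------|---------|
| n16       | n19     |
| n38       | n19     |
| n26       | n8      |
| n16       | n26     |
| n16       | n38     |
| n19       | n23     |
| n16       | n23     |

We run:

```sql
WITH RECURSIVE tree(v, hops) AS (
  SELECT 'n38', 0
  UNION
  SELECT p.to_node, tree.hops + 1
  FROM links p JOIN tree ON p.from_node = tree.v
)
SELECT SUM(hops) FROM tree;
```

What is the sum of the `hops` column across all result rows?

Base: (n38, hops=0).
Iteration 1: edges from {n38} -> (n19, hops=1).
Iteration 2: edges from {n19} -> (n23, hops=2).
Iteration 3: no outgoing edges from {n23}; recursion stops.
SUM(hops) = 0 + 1 + 2 = 3.

3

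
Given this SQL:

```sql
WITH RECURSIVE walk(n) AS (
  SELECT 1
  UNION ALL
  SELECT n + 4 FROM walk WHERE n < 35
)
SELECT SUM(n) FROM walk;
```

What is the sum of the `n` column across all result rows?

190

Base: n=1.
Iteration 1: 1 < 35 holds -> n = 1 + 4 = 5.
Iteration 2: 5 < 35 holds -> n = 5 + 4 = 9.
Iteration 3: 9 < 35 holds -> n = 9 + 4 = 13.
Iteration 4: 13 < 35 holds -> n = 13 + 4 = 17.
Iteration 5: 17 < 35 holds -> n = 17 + 4 = 21.
Iteration 6: 21 < 35 holds -> n = 21 + 4 = 25.
Iteration 7: 25 < 35 holds -> n = 25 + 4 = 29.
Iteration 8: 29 < 35 holds -> n = 29 + 4 = 33.
Iteration 9: 33 < 35 holds -> n = 33 + 4 = 37.
Iteration 10: 37 < 35 fails; recursion stops.
SUM(n) = 1 + 5 + 9 + 13 + 17 + 21 + 25 + 29 + 33 + 37 = 190.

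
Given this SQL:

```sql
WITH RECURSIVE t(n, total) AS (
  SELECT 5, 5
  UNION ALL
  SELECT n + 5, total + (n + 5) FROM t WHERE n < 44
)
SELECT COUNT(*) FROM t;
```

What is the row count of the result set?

9

Base: n=5, total=5.
Iteration 1: 5 < 44 holds -> n = 5 + 5 = 10, total = 5 + 10 = 15.
Iteration 2: 10 < 44 holds -> n = 10 + 5 = 15, total = 15 + 15 = 30.
Iteration 3: 15 < 44 holds -> n = 15 + 5 = 20, total = 30 + 20 = 50.
Iteration 4: 20 < 44 holds -> n = 20 + 5 = 25, total = 50 + 25 = 75.
Iteration 5: 25 < 44 holds -> n = 25 + 5 = 30, total = 75 + 30 = 105.
Iteration 6: 30 < 44 holds -> n = 30 + 5 = 35, total = 105 + 35 = 140.
Iteration 7: 35 < 44 holds -> n = 35 + 5 = 40, total = 140 + 40 = 180.
Iteration 8: 40 < 44 holds -> n = 40 + 5 = 45, total = 180 + 45 = 225.
Iteration 9: 45 < 44 fails; recursion stops.
Total rows emitted: 9.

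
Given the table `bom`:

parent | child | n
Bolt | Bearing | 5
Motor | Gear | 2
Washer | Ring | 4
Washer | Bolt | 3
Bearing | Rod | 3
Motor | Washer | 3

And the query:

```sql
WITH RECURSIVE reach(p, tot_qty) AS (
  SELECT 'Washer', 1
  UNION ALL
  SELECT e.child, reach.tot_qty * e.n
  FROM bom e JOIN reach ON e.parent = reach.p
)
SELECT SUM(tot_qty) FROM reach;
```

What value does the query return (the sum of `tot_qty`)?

Base: (Washer, tot_qty=1).
Iteration 1: components of {Washer} -> Bolt = 1*3 = 3, Ring = 1*4 = 4.
Iteration 2: components of {Bolt,Ring} -> Bearing = 3*5 = 15.
Iteration 3: components of {Bearing} -> Rod = 15*3 = 45.
Iteration 4: no further components; recursion stops.
SUM(tot_qty) = 1 + 4 + 3 + 15 + 45 = 68.

68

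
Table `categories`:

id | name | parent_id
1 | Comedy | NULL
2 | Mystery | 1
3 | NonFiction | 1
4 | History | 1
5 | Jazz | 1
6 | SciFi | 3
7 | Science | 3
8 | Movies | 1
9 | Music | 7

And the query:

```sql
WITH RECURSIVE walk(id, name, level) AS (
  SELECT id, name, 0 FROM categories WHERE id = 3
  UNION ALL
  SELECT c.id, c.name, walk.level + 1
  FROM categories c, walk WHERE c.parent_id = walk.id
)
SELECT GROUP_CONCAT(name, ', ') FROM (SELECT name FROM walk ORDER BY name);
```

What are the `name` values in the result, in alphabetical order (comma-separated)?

Music, NonFiction, SciFi, Science

Base: id=3 (NonFiction) at level 0.
Iteration 1: rows with parent_id in {3} -> SciFi (id 6, level 1), Science (id 7, level 1).
Iteration 2: rows with parent_id in {6,7} -> Music (id 9, level 2).
Iteration 3: no rows with parent_id in {9}; recursion stops.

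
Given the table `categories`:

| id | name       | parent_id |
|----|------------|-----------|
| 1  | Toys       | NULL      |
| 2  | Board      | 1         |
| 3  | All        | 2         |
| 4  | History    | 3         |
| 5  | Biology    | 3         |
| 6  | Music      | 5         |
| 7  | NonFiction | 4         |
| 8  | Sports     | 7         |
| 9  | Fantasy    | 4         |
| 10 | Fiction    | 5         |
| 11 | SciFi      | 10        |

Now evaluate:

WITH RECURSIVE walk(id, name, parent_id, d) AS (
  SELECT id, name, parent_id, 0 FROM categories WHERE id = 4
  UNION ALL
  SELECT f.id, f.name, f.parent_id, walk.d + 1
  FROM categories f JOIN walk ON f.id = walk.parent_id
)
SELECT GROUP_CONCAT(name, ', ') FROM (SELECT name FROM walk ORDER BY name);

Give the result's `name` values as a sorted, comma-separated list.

All, Board, History, Toys

Base: id=4 (History), parent_id=3, d 0.
Iteration 1: join on id=3 -> All (id 3, parent_id=2, d 1).
Iteration 2: join on id=2 -> Board (id 2, parent_id=1, d 2).
Iteration 3: join on id=1 -> Toys (id 1, parent_id=NULL, d 3).
Iteration 4: parent_id is NULL; no match; recursion stops.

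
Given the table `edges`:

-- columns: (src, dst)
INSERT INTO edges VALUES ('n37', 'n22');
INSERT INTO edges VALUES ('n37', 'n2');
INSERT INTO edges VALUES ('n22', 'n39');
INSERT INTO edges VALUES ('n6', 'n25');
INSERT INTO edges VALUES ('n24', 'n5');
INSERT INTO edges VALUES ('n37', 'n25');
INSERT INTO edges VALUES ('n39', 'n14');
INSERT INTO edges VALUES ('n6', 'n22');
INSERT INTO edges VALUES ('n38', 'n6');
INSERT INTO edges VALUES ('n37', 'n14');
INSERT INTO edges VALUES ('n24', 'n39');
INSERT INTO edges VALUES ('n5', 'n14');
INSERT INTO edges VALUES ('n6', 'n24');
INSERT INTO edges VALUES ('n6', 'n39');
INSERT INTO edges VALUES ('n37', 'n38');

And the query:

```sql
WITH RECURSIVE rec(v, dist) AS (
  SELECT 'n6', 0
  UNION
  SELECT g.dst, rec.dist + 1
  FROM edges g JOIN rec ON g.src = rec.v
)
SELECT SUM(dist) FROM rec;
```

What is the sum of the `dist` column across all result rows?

Base: (n6, dist=0).
Iteration 1: edges from {n6} -> (n22, dist=1), (n24, dist=1), (n25, dist=1), (n39, dist=1).
Iteration 2: edges from {n22,n24,n25,n39} -> (n14, dist=2), (n39, dist=2), (n5, dist=2). [UNION drops 1 duplicate row(s)]
Iteration 3: edges from {n14,n39,n5} -> (n14, dist=3). [UNION drops 1 duplicate row(s)]
Iteration 4: no outgoing edges from {n14}; recursion stops.
SUM(dist) = 0 + 1 + 1 + 1 + 1 + 2 + 2 + 2 + 3 = 13.

13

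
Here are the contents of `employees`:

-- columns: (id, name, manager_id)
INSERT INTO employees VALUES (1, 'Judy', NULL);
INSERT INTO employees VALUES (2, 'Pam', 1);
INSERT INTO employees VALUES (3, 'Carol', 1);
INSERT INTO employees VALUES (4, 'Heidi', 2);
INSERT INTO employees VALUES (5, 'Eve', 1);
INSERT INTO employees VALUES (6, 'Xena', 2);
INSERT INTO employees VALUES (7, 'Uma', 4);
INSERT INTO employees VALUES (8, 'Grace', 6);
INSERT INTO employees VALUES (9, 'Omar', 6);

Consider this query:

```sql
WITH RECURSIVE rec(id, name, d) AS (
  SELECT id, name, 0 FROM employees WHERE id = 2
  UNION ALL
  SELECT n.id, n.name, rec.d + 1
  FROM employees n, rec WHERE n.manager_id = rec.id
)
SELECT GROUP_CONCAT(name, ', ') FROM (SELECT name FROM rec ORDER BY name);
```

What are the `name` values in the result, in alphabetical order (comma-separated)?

Base: id=2 (Pam) at d 0.
Iteration 1: rows with manager_id in {2} -> Heidi (id 4, d 1), Xena (id 6, d 1).
Iteration 2: rows with manager_id in {4,6} -> Uma (id 7, d 2), Grace (id 8, d 2), Omar (id 9, d 2).
Iteration 3: no rows with manager_id in {7,8,9}; recursion stops.

Grace, Heidi, Omar, Pam, Uma, Xena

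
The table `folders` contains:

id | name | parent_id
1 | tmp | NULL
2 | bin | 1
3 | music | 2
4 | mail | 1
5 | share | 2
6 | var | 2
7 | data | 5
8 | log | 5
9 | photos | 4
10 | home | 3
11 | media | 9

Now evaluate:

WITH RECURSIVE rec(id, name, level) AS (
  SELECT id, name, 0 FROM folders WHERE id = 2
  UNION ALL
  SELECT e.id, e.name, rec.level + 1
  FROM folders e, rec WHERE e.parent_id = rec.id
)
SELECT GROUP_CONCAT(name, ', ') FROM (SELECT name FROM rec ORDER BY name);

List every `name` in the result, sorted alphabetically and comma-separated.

Base: id=2 (bin) at level 0.
Iteration 1: rows with parent_id in {2} -> music (id 3, level 1), share (id 5, level 1), var (id 6, level 1).
Iteration 2: rows with parent_id in {3,5,6} -> data (id 7, level 2), log (id 8, level 2), home (id 10, level 2).
Iteration 3: no rows with parent_id in {7,8,10}; recursion stops.

bin, data, home, log, music, share, var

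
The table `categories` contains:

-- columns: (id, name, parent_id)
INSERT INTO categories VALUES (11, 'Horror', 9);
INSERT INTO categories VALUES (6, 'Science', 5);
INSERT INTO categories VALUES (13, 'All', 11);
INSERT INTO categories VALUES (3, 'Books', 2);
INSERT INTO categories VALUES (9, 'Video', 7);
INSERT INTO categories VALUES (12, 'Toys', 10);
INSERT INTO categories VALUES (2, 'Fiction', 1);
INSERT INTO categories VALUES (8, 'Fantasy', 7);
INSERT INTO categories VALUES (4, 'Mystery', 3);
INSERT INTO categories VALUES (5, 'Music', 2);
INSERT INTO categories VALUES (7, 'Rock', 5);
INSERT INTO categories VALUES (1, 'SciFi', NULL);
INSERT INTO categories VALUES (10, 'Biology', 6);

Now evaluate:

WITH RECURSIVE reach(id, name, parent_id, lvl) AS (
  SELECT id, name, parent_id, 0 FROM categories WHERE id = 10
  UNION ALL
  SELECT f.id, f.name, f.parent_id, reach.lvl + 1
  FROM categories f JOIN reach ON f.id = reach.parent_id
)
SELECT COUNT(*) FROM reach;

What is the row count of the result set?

5

Base: id=10 (Biology), parent_id=6, lvl 0.
Iteration 1: join on id=6 -> Science (id 6, parent_id=5, lvl 1).
Iteration 2: join on id=5 -> Music (id 5, parent_id=2, lvl 2).
Iteration 3: join on id=2 -> Fiction (id 2, parent_id=1, lvl 3).
Iteration 4: join on id=1 -> SciFi (id 1, parent_id=NULL, lvl 4).
Iteration 5: parent_id is NULL; no match; recursion stops.
Total rows emitted: 5.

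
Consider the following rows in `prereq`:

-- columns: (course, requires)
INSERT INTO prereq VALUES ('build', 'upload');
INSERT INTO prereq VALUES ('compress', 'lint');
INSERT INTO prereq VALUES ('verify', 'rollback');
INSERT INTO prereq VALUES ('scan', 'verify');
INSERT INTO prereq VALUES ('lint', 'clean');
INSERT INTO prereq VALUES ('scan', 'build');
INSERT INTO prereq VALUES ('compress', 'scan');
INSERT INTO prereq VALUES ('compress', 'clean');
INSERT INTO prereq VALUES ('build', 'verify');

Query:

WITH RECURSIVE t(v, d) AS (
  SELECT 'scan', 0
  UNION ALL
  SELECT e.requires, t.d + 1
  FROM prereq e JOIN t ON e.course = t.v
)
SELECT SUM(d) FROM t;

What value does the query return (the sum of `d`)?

Base: (scan, d=0).
Iteration 1: edges from {scan} -> (build, d=1), (verify, d=1).
Iteration 2: edges from {build,verify} -> (rollback, d=2), (upload, d=2), (verify, d=2).
Iteration 3: edges from {rollback,upload,verify} -> (rollback, d=3).
Iteration 4: no outgoing edges from {rollback}; recursion stops.
SUM(d) = 0 + 1 + 1 + 2 + 2 + 2 + 3 = 11.

11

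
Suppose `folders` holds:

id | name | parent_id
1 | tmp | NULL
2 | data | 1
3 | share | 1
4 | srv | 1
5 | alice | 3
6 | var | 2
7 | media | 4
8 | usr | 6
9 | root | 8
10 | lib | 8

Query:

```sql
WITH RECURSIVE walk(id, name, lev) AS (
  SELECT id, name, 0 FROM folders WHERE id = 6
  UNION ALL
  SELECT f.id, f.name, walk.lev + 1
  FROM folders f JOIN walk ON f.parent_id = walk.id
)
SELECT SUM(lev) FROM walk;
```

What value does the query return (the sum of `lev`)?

Base: id=6 (var) at lev 0.
Iteration 1: rows with parent_id in {6} -> usr (id 8, lev 1).
Iteration 2: rows with parent_id in {8} -> root (id 9, lev 2), lib (id 10, lev 2).
Iteration 3: no rows with parent_id in {9,10}; recursion stops.
SUM(lev) = 0 + 1 + 2 + 2 = 5.

5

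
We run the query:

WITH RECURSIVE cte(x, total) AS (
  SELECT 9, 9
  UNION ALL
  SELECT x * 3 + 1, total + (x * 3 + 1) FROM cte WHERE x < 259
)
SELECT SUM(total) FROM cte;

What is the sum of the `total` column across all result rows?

1693

Base: x=9, total=9.
Iteration 1: 9 < 259 holds -> x = 9 * 3 + 1 = 28, total = 9 + 28 = 37.
Iteration 2: 28 < 259 holds -> x = 28 * 3 + 1 = 85, total = 37 + 85 = 122.
Iteration 3: 85 < 259 holds -> x = 85 * 3 + 1 = 256, total = 122 + 256 = 378.
Iteration 4: 256 < 259 holds -> x = 256 * 3 + 1 = 769, total = 378 + 769 = 1147.
Iteration 5: 769 < 259 fails; recursion stops.
SUM(total) = 9 + 37 + 122 + 378 + 1147 = 1693.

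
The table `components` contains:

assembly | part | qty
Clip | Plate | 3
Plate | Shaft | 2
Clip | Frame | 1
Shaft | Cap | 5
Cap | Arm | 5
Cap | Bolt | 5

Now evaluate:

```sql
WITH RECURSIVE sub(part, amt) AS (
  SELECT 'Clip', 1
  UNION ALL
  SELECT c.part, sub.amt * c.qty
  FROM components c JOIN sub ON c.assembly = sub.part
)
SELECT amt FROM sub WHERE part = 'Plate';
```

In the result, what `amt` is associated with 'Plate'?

Base: (Clip, amt=1).
Iteration 1: components of {Clip} -> Frame = 1*1 = 1, Plate = 1*3 = 3.
Iteration 2: components of {Frame,Plate} -> Shaft = 3*2 = 6.
Iteration 3: components of {Shaft} -> Cap = 6*5 = 30.
Iteration 4: components of {Cap} -> Arm = 30*5 = 150, Bolt = 30*5 = 150.
Iteration 5: no further components; recursion stops.

3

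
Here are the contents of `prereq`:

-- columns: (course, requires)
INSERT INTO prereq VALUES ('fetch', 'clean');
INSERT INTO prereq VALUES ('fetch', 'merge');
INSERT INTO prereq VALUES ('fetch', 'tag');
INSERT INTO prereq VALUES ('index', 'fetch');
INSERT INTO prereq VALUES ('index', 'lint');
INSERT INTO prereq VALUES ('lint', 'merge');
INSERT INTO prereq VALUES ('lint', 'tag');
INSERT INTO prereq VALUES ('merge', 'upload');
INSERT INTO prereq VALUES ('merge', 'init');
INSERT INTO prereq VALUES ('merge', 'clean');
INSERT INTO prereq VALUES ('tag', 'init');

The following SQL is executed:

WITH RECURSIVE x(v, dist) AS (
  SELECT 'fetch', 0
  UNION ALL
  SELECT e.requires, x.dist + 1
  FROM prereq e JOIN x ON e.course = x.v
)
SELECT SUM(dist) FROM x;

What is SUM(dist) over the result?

Base: (fetch, dist=0).
Iteration 1: edges from {fetch} -> (clean, dist=1), (merge, dist=1), (tag, dist=1).
Iteration 2: edges from {clean,merge,tag} -> (clean, dist=2), (init, dist=2) x2, (upload, dist=2). [UNION ALL keeps all 4 new rows, including repeats]
Iteration 3: no outgoing edges from {clean,init,upload}; recursion stops.
SUM(dist) = 0 + 1 + 1 + 1 + 2 + 2 + 2 + 2 = 11.

11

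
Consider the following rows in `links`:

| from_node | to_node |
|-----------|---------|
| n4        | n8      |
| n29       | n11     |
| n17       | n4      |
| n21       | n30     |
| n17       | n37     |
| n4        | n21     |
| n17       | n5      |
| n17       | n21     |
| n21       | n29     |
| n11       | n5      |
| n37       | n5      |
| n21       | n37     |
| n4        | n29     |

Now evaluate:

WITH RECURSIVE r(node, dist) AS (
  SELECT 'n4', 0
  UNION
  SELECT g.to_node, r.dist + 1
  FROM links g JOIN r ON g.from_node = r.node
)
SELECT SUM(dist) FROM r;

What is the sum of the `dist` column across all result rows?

Base: (n4, dist=0).
Iteration 1: edges from {n4} -> (n21, dist=1), (n29, dist=1), (n8, dist=1).
Iteration 2: edges from {n21,n29,n8} -> (n11, dist=2), (n29, dist=2), (n30, dist=2), (n37, dist=2).
Iteration 3: edges from {n11,n29,n30,n37} -> (n11, dist=3), (n5, dist=3). [UNION drops 1 duplicate row(s)]
Iteration 4: edges from {n11,n5} -> (n5, dist=4).
Iteration 5: no outgoing edges from {n5}; recursion stops.
SUM(dist) = 0 + 1 + 1 + 1 + 2 + 2 + 2 + 2 + 3 + 3 + 4 = 21.

21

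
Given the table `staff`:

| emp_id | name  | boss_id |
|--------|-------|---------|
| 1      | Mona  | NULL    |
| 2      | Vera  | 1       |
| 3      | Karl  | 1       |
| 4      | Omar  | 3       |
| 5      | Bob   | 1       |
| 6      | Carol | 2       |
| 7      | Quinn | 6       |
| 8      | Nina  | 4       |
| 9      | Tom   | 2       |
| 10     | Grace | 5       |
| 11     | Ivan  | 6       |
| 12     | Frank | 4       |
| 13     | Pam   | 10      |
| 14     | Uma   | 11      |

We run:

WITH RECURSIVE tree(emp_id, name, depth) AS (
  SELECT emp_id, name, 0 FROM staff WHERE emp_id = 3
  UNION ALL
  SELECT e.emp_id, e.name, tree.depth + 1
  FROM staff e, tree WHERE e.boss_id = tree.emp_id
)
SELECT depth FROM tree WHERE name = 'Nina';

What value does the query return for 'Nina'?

2

Base: emp_id=3 (Karl) at depth 0.
Iteration 1: rows with boss_id in {3} -> Omar (id 4, depth 1).
Iteration 2: rows with boss_id in {4} -> Nina (id 8, depth 2), Frank (id 12, depth 2).
Iteration 3: no rows with boss_id in {8,12}; recursion stops.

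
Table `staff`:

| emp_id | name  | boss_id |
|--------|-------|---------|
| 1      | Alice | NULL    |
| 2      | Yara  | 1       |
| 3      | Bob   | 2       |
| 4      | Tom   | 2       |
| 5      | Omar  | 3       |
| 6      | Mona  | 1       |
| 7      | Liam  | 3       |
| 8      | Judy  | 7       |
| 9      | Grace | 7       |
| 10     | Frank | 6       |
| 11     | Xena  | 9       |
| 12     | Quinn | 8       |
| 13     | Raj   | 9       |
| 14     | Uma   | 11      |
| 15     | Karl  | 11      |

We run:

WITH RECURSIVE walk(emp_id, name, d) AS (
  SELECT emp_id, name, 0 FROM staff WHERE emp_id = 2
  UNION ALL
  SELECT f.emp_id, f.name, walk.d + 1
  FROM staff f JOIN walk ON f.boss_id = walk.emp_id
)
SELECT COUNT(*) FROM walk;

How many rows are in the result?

12

Base: emp_id=2 (Yara) at d 0.
Iteration 1: rows with boss_id in {2} -> Bob (id 3, d 1), Tom (id 4, d 1).
Iteration 2: rows with boss_id in {3,4} -> Omar (id 5, d 2), Liam (id 7, d 2).
Iteration 3: rows with boss_id in {5,7} -> Judy (id 8, d 3), Grace (id 9, d 3).
Iteration 4: rows with boss_id in {8,9} -> Xena (id 11, d 4), Quinn (id 12, d 4), Raj (id 13, d 4).
Iteration 5: rows with boss_id in {11,12,13} -> Uma (id 14, d 5), Karl (id 15, d 5).
Iteration 6: no rows with boss_id in {14,15}; recursion stops.
Total rows emitted: 12.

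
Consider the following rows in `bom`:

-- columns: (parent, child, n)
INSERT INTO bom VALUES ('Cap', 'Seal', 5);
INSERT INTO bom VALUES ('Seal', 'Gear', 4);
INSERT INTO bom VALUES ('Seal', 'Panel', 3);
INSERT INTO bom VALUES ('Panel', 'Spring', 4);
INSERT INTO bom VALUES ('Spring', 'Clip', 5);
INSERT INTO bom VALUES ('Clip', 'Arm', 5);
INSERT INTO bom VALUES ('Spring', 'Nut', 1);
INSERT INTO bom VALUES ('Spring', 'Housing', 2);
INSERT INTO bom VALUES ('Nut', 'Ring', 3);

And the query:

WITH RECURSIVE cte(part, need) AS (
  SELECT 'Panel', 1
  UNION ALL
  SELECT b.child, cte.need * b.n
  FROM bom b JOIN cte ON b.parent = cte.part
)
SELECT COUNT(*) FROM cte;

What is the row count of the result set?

Base: (Panel, need=1).
Iteration 1: components of {Panel} -> Spring = 1*4 = 4.
Iteration 2: components of {Spring} -> Clip = 4*5 = 20, Housing = 4*2 = 8, Nut = 4*1 = 4.
Iteration 3: components of {Clip,Housing,Nut} -> Arm = 20*5 = 100, Ring = 4*3 = 12.
Iteration 4: no further components; recursion stops.
Total rows emitted: 7.

7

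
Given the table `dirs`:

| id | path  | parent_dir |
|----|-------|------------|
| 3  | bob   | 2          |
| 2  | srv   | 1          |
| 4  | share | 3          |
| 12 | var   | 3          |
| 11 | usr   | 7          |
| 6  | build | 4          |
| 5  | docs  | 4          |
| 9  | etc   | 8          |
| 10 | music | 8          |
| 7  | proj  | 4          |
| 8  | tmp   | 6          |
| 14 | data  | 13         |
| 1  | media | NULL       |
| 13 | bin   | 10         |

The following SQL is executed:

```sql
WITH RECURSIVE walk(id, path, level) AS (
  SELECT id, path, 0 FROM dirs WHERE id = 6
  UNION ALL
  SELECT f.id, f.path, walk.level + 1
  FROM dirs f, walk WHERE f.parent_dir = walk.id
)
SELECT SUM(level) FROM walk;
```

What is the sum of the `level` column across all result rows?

Base: id=6 (build) at level 0.
Iteration 1: rows with parent_dir in {6} -> tmp (id 8, level 1).
Iteration 2: rows with parent_dir in {8} -> etc (id 9, level 2), music (id 10, level 2).
Iteration 3: rows with parent_dir in {9,10} -> bin (id 13, level 3).
Iteration 4: rows with parent_dir in {13} -> data (id 14, level 4).
Iteration 5: no rows with parent_dir in {14}; recursion stops.
SUM(level) = 0 + 1 + 2 + 2 + 3 + 4 = 12.

12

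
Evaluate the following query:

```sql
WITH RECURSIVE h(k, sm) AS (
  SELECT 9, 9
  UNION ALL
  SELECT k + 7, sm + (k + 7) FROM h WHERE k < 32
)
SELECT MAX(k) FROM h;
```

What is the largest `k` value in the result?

Base: k=9, sm=9.
Iteration 1: 9 < 32 holds -> k = 9 + 7 = 16, sm = 9 + 16 = 25.
Iteration 2: 16 < 32 holds -> k = 16 + 7 = 23, sm = 25 + 23 = 48.
Iteration 3: 23 < 32 holds -> k = 23 + 7 = 30, sm = 48 + 30 = 78.
Iteration 4: 30 < 32 holds -> k = 30 + 7 = 37, sm = 78 + 37 = 115.
Iteration 5: 37 < 32 fails; recursion stops.
k values: 9, 16, 23, 30, 37; the maximum is 37.

37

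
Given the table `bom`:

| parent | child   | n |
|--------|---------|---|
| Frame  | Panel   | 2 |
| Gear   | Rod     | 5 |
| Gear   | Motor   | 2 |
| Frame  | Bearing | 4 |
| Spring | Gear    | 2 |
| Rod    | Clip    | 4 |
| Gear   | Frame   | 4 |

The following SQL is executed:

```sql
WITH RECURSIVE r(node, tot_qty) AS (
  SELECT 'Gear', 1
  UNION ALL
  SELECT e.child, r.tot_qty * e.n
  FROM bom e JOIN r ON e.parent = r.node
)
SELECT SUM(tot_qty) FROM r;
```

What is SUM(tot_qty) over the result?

Base: (Gear, tot_qty=1).
Iteration 1: components of {Gear} -> Frame = 1*4 = 4, Motor = 1*2 = 2, Rod = 1*5 = 5.
Iteration 2: components of {Frame,Motor,Rod} -> Bearing = 4*4 = 16, Clip = 5*4 = 20, Panel = 4*2 = 8.
Iteration 3: no further components; recursion stops.
SUM(tot_qty) = 1 + 5 + 4 + 2 + 20 + 8 + 16 = 56.

56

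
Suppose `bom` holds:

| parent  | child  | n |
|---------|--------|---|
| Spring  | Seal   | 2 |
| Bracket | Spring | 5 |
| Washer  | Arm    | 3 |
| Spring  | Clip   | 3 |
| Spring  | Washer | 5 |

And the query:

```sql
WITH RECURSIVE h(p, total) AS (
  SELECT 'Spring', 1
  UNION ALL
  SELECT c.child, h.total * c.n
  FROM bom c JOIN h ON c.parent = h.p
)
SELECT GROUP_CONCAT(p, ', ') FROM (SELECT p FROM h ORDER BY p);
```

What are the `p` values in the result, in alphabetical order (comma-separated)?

Arm, Clip, Seal, Spring, Washer

Base: (Spring, total=1).
Iteration 1: components of {Spring} -> Clip = 1*3 = 3, Seal = 1*2 = 2, Washer = 1*5 = 5.
Iteration 2: components of {Clip,Seal,Washer} -> Arm = 5*3 = 15.
Iteration 3: no further components; recursion stops.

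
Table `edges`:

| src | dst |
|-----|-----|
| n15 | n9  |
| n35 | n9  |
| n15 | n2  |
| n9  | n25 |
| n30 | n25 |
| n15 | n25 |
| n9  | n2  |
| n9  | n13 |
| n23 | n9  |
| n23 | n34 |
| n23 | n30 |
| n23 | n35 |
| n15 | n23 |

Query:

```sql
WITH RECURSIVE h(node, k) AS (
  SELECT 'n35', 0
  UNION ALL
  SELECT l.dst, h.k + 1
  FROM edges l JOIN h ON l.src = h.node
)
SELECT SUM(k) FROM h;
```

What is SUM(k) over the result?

7

Base: (n35, k=0).
Iteration 1: edges from {n35} -> (n9, k=1).
Iteration 2: edges from {n9} -> (n13, k=2), (n2, k=2), (n25, k=2).
Iteration 3: no outgoing edges from {n13,n2,n25}; recursion stops.
SUM(k) = 0 + 1 + 2 + 2 + 2 = 7.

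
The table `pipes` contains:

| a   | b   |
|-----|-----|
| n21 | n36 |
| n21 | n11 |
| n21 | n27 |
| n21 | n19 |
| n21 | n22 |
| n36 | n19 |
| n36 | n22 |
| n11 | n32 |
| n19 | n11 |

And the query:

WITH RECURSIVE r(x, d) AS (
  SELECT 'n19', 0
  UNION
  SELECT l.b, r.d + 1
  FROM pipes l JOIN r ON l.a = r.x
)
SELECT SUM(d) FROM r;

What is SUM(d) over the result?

Base: (n19, d=0).
Iteration 1: edges from {n19} -> (n11, d=1).
Iteration 2: edges from {n11} -> (n32, d=2).
Iteration 3: no outgoing edges from {n32}; recursion stops.
SUM(d) = 0 + 1 + 2 = 3.

3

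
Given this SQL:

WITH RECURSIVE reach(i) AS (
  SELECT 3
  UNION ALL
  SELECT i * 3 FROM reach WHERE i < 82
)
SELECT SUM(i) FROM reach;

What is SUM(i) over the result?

363

Base: i=3.
Iteration 1: 3 < 82 holds -> i = 3 * 3 = 9.
Iteration 2: 9 < 82 holds -> i = 9 * 3 = 27.
Iteration 3: 27 < 82 holds -> i = 27 * 3 = 81.
Iteration 4: 81 < 82 holds -> i = 81 * 3 = 243.
Iteration 5: 243 < 82 fails; recursion stops.
SUM(i) = 3 + 9 + 27 + 81 + 243 = 363.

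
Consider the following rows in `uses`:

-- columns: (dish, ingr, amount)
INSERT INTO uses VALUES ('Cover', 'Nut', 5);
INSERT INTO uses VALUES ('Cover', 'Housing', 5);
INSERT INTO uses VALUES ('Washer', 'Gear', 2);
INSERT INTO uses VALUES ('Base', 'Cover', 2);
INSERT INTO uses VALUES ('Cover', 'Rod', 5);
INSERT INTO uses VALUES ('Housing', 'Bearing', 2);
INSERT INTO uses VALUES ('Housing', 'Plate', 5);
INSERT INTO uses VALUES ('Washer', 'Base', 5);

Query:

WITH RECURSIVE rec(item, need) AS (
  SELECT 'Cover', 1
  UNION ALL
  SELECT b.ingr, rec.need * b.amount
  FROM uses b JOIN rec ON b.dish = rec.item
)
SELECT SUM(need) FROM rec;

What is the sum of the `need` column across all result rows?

Base: (Cover, need=1).
Iteration 1: components of {Cover} -> Housing = 1*5 = 5, Nut = 1*5 = 5, Rod = 1*5 = 5.
Iteration 2: components of {Housing,Nut,Rod} -> Bearing = 5*2 = 10, Plate = 5*5 = 25.
Iteration 3: no further components; recursion stops.
SUM(need) = 1 + 5 + 5 + 5 + 10 + 25 = 51.

51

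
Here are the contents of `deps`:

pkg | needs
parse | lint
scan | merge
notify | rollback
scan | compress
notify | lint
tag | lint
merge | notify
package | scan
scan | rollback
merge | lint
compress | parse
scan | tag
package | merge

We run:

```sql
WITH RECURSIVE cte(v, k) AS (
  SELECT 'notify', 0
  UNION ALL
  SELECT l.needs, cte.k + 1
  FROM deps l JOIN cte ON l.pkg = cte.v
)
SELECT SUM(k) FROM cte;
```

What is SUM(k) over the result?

Base: (notify, k=0).
Iteration 1: edges from {notify} -> (lint, k=1), (rollback, k=1).
Iteration 2: no outgoing edges from {lint,rollback}; recursion stops.
SUM(k) = 0 + 1 + 1 = 2.

2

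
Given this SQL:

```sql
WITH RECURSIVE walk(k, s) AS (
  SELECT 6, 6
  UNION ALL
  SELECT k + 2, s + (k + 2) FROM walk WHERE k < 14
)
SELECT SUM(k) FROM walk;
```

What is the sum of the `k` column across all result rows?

50

Base: k=6, s=6.
Iteration 1: 6 < 14 holds -> k = 6 + 2 = 8, s = 6 + 8 = 14.
Iteration 2: 8 < 14 holds -> k = 8 + 2 = 10, s = 14 + 10 = 24.
Iteration 3: 10 < 14 holds -> k = 10 + 2 = 12, s = 24 + 12 = 36.
Iteration 4: 12 < 14 holds -> k = 12 + 2 = 14, s = 36 + 14 = 50.
Iteration 5: 14 < 14 fails; recursion stops.
SUM(k) = 6 + 8 + 10 + 12 + 14 = 50.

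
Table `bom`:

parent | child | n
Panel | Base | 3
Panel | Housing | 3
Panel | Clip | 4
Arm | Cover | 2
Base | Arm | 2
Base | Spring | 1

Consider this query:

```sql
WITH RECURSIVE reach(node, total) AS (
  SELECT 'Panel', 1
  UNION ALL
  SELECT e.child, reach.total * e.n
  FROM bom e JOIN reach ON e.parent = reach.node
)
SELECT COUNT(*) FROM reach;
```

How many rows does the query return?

7

Base: (Panel, total=1).
Iteration 1: components of {Panel} -> Base = 1*3 = 3, Clip = 1*4 = 4, Housing = 1*3 = 3.
Iteration 2: components of {Base,Clip,Housing} -> Arm = 3*2 = 6, Spring = 3*1 = 3.
Iteration 3: components of {Arm,Spring} -> Cover = 6*2 = 12.
Iteration 4: no further components; recursion stops.
Total rows emitted: 7.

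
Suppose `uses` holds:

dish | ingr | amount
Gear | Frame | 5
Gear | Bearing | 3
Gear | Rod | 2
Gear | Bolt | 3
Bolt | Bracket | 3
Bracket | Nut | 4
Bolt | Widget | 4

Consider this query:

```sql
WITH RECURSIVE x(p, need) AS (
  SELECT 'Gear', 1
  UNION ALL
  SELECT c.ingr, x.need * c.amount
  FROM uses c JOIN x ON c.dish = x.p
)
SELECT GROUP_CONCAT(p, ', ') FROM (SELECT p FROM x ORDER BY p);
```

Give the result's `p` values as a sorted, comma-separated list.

Base: (Gear, need=1).
Iteration 1: components of {Gear} -> Bearing = 1*3 = 3, Bolt = 1*3 = 3, Frame = 1*5 = 5, Rod = 1*2 = 2.
Iteration 2: components of {Bearing,Bolt,Frame,Rod} -> Bracket = 3*3 = 9, Widget = 3*4 = 12.
Iteration 3: components of {Bracket,Widget} -> Nut = 9*4 = 36.
Iteration 4: no further components; recursion stops.

Bearing, Bolt, Bracket, Frame, Gear, Nut, Rod, Widget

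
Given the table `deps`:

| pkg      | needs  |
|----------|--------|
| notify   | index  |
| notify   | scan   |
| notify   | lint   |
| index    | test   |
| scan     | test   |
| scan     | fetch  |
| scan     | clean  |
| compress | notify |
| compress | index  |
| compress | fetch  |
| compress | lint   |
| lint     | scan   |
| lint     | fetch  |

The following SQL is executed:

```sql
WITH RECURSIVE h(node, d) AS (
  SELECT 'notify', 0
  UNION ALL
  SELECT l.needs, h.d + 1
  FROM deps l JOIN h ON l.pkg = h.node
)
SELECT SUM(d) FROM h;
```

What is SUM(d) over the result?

24

Base: (notify, d=0).
Iteration 1: edges from {notify} -> (index, d=1), (lint, d=1), (scan, d=1).
Iteration 2: edges from {index,lint,scan} -> (clean, d=2), (fetch, d=2) x2, (scan, d=2), (test, d=2) x2. [UNION ALL keeps all 6 new rows, including repeats]
Iteration 3: edges from {clean,fetch,scan,test} -> (clean, d=3), (fetch, d=3), (test, d=3).
Iteration 4: no outgoing edges from {clean,fetch,test}; recursion stops.
SUM(d) = 0 + 1 + 1 + 1 + 2 + 2 + 2 + 2 + 2 + 2 + 3 + 3 + 3 = 24.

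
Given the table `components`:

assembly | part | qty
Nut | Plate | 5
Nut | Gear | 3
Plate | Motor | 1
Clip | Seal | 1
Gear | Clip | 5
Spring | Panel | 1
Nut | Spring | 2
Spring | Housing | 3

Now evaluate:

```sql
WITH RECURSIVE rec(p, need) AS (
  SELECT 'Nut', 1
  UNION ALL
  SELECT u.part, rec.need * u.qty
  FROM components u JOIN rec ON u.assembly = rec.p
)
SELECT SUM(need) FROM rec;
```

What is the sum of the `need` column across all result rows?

Base: (Nut, need=1).
Iteration 1: components of {Nut} -> Gear = 1*3 = 3, Plate = 1*5 = 5, Spring = 1*2 = 2.
Iteration 2: components of {Gear,Plate,Spring} -> Clip = 3*5 = 15, Housing = 2*3 = 6, Motor = 5*1 = 5, Panel = 2*1 = 2.
Iteration 3: components of {Clip,Housing,Motor,Panel} -> Seal = 15*1 = 15.
Iteration 4: no further components; recursion stops.
SUM(need) = 1 + 3 + 5 + 2 + 15 + 5 + 6 + 2 + 15 = 54.

54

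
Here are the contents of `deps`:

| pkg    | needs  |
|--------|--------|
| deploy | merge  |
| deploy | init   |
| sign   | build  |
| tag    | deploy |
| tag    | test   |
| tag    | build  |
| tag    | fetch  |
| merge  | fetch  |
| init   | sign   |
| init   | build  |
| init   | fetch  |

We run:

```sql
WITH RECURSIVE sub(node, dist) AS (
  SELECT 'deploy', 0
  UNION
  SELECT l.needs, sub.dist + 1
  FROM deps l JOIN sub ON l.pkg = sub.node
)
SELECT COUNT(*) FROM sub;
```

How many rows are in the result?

Base: (deploy, dist=0).
Iteration 1: edges from {deploy} -> (init, dist=1), (merge, dist=1).
Iteration 2: edges from {init,merge} -> (build, dist=2), (fetch, dist=2), (sign, dist=2). [UNION drops 1 duplicate row(s)]
Iteration 3: edges from {build,fetch,sign} -> (build, dist=3).
Iteration 4: no outgoing edges from {build}; recursion stops.
Total rows emitted: 7.

7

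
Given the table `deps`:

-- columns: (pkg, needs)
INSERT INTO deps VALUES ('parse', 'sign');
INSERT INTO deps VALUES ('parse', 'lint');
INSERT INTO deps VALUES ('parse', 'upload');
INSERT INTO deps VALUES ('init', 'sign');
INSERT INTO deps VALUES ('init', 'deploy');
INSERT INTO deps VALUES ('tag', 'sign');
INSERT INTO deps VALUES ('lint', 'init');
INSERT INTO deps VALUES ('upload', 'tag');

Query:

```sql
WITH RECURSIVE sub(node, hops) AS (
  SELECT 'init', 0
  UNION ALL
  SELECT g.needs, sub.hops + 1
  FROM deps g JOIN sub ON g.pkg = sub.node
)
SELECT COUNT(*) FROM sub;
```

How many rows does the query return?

3

Base: (init, hops=0).
Iteration 1: edges from {init} -> (deploy, hops=1), (sign, hops=1).
Iteration 2: no outgoing edges from {deploy,sign}; recursion stops.
Total rows emitted: 3.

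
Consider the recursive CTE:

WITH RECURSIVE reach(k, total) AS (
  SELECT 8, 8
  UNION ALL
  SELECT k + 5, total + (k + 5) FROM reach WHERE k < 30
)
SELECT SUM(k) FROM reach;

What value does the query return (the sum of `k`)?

123

Base: k=8, total=8.
Iteration 1: 8 < 30 holds -> k = 8 + 5 = 13, total = 8 + 13 = 21.
Iteration 2: 13 < 30 holds -> k = 13 + 5 = 18, total = 21 + 18 = 39.
Iteration 3: 18 < 30 holds -> k = 18 + 5 = 23, total = 39 + 23 = 62.
Iteration 4: 23 < 30 holds -> k = 23 + 5 = 28, total = 62 + 28 = 90.
Iteration 5: 28 < 30 holds -> k = 28 + 5 = 33, total = 90 + 33 = 123.
Iteration 6: 33 < 30 fails; recursion stops.
SUM(k) = 8 + 13 + 18 + 23 + 28 + 33 = 123.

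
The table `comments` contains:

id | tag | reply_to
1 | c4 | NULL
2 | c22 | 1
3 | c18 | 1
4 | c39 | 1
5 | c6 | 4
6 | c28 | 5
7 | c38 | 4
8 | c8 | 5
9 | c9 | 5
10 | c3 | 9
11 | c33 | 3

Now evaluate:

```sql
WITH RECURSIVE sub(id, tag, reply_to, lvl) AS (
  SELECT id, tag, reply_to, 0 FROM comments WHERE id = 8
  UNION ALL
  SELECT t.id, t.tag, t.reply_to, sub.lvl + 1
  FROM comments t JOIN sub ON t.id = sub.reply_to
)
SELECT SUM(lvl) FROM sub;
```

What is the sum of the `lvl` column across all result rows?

6

Base: id=8 (c8), reply_to=5, lvl 0.
Iteration 1: join on id=5 -> c6 (id 5, reply_to=4, lvl 1).
Iteration 2: join on id=4 -> c39 (id 4, reply_to=1, lvl 2).
Iteration 3: join on id=1 -> c4 (id 1, reply_to=NULL, lvl 3).
Iteration 4: reply_to is NULL; no match; recursion stops.
SUM(lvl) = 0 + 1 + 2 + 3 = 6.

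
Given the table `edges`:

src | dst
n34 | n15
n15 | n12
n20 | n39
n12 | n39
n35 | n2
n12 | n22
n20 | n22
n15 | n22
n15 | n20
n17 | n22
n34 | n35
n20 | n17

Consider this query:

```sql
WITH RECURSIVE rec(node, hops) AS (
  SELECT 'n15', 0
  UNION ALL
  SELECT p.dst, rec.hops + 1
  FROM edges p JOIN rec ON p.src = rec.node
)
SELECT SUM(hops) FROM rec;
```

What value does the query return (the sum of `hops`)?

16

Base: (n15, hops=0).
Iteration 1: edges from {n15} -> (n12, hops=1), (n20, hops=1), (n22, hops=1).
Iteration 2: edges from {n12,n20,n22} -> (n17, hops=2), (n22, hops=2) x2, (n39, hops=2) x2. [UNION ALL keeps all 5 new rows, including repeats]
Iteration 3: edges from {n17,n22,n39} -> (n22, hops=3).
Iteration 4: no outgoing edges from {n22}; recursion stops.
SUM(hops) = 0 + 1 + 1 + 1 + 2 + 2 + 2 + 2 + 2 + 3 = 16.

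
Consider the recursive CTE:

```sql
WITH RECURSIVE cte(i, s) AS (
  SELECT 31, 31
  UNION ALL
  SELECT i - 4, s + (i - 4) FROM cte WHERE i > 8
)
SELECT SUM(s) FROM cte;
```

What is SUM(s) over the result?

Base: i=31, s=31.
Iteration 1: 31 > 8 holds -> i = 31 - 4 = 27, s = 31 + 27 = 58.
Iteration 2: 27 > 8 holds -> i = 27 - 4 = 23, s = 58 + 23 = 81.
Iteration 3: 23 > 8 holds -> i = 23 - 4 = 19, s = 81 + 19 = 100.
Iteration 4: 19 > 8 holds -> i = 19 - 4 = 15, s = 100 + 15 = 115.
Iteration 5: 15 > 8 holds -> i = 15 - 4 = 11, s = 115 + 11 = 126.
Iteration 6: 11 > 8 holds -> i = 11 - 4 = 7, s = 126 + 7 = 133.
Iteration 7: 7 > 8 fails; recursion stops.
SUM(s) = 31 + 58 + 81 + 100 + 115 + 126 + 133 = 644.

644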